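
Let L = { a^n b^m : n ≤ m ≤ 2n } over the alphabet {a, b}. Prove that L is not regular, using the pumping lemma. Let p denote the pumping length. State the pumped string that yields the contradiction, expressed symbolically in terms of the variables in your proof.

Toward a contradiction, assume L is regular with pumping length p.
Take w = a^p b^p ∈ L (since p ≤ p ≤ 2p), with |w| = 2p ≥ p.
The pumping lemma gives a decomposition w = xyz where |xy| ≤ p and |y| > 0.
The first p characters of w are a's, so xy (and hence y) consists only of a's. Write y = a^k, 1 ≤ k ≤ p.
Pump with i = 2: xy^2z = a^{p+k} b^p. Now n = p+k > p = m, so the condition n ≤ m fails. Thus xy^2z ∉ L.
This is a contradiction; hence L is not regular.

a^{p+k} b^p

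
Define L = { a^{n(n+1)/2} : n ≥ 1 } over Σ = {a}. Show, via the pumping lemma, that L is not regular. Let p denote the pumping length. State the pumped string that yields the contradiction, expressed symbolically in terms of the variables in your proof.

Assume L is regular. Let p be the pumping length given by the pumping lemma.
Take w = a^{p(p+1)/2} ∈ L with |w| = p(p+1)/2 ≥ p.
Write w = xyz as guaranteed by the lemma, with |xy| ≤ p and |y| ≥ 1.
Then y = a^k for some k with 1 ≤ k ≤ p.
Pump with i = 2: xy^2z = a^{p(p+1)/2+k}. Since 1 ≤ k ≤ p, p(p+1)/2 < p(p+1)/2+k ≤ p(p+1)/2+p < (p+1)(p+2)/2, so p(p+1)/2+k is strictly between consecutive triangular numbers. So xy^2z ∉ L.
Contradiction. Therefore L is not regular.

a^{p(p+1)/2+k}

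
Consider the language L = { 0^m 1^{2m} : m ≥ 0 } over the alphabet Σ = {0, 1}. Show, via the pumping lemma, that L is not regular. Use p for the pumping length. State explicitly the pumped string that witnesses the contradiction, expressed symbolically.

Assume L is regular. Let p be the pumping length given by the pumping lemma.
Take w = 0^p 1^{2p}. Then w ∈ L and |w| = 3p ≥ p.
By the pumping lemma, w = xyz with |xy| ≤ p and |y| ≥ 1.
Because |xy| ≤ p and w begins with p copies of 0, we have y = 0^k with 1 ≤ k ≤ p.
Pump with i = 2: xy^2z = 0^{p+k} 1^{2p}. For this to lie in L we would need 2p = 2(p+k), which forces k = 0. But k ≥ 1, so xy^2z ∉ L.
This contradicts the pumping lemma, so L is not regular.

0^{p+k} 1^{2p}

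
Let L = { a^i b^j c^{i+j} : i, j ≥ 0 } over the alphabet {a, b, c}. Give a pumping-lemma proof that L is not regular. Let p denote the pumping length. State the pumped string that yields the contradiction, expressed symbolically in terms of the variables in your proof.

Suppose for contradiction that L is regular, and let p be the pumping length.
Take w = a^p b^p c^{2p} ∈ L (with i=j=p, i+j=2p), |w| = 4p ≥ p.
Write w = xyz as guaranteed by the lemma, with |xy| ≤ p and |y| ≥ 1.
The first p characters of w are a's, so xy (and hence y) consists only of a's. Write y = a^k, 1 ≤ k ≤ p.
Consider xy^2z = a^{p+k} b^p c^{2p}. Now the a- and b-counts sum to 2p+k, but the c-count is 2p ≠ 2p+k. So xy^2z ∉ L.
This contradicts the pumping lemma, so L is not regular.

a^{p+k} b^p c^{2p}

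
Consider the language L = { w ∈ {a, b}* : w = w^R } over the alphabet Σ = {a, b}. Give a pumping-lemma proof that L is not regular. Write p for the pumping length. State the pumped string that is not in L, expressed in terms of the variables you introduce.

a^{p+k} b a^p

Assume L is regular. Let p be the pumping length given by the pumping lemma.
Take w = a^p b a^p, a palindrome of length 2p+1 ≥ p.
By the pumping lemma, w = xyz with |xy| ≤ p and |y| > 0.
Because |xy| ≤ p and w begins with p copies of a, we have y = a^k with 1 ≤ k ≤ p.
Pump with i = 2: xy^2z = a^{p+k} b a^p. Its reverse is a^p b a^{p+k}, which differs from xy^2z since k ≥ 1. So xy^2z is not a palindrome and xy^2z ∉ L.
This is a contradiction; hence L is not regular.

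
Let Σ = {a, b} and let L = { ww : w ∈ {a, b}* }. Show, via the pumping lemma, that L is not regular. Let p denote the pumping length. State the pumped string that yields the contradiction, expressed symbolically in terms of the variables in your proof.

a^{p+k} b^p a^p b^p

Assume L is regular. Let p be the pumping length given by the pumping lemma.
Take w = a^p b^p a^p b^p = uu where u = a^pb^p; then w ∈ L and |w| = 4p ≥ p.
Write w = xyz as guaranteed by the lemma, with |xy| ≤ p and |y| ≥ 1.
The first p characters of w are a's, so xy (and hence y) consists only of a's. Write y = a^k, 1 ≤ k ≤ p.
Pump with i = 2: xy^2z = a^{p+k} b^p a^p b^p, of length 4p+k. Suppose this equals vv. The string starts with a and ends with b, so v does too; thus the boundary between the two copies of v is a b→a transition. There is exactly one such transition, at position 2p+k, so |v| = 2p+k and |vv| = 4p+2k ≠ 4p+k since k ≥ 1. So xy^2z ∉ L.
This contradicts the pumping lemma, so L is not regular.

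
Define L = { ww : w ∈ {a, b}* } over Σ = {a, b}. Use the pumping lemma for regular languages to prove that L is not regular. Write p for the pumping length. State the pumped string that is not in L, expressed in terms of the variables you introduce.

Assume L is regular; let p be its pumping constant.
Take w = a^p b^p a^p b^p = uu where u = a^pb^p; then w ∈ L and |w| = 4p ≥ p.
By the pumping lemma, w = xyz with |xy| ≤ p and y is nonempty.
Because |xy| ≤ p and w begins with p copies of a, we have y = a^k with 1 ≤ k ≤ p.
Pump with i = 2: xy^2z = a^{p+k} b^p a^p b^p, of length 4p+k. Suppose this equals vv. The string starts with a and ends with b, so v does too; thus the boundary between the two copies of v is a b→a transition. There is exactly one such transition, at position 2p+k, so |v| = 2p+k and |vv| = 4p+2k ≠ 4p+k since k ≥ 1. So xy^2z ∉ L.
Contradiction. Therefore L is not regular.

a^{p+k} b^p a^p b^p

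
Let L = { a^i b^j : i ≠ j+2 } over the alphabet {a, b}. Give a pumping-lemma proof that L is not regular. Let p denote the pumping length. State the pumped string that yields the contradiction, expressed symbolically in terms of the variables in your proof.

Toward a contradiction, assume L is regular with pumping length p.
Choose w = a^p b^{p+p!-2}. Since p ≠ (p+p!-2)+2 = p+p!, w ∈ L; and |w| ≥ p.
By the pumping lemma, w = xyz with |xy| ≤ p and y is nonempty.
Since the first p symbols of w are all a's and |xy| ≤ p, y lies entirely in the leading a-block: y = a^k for some k with 1 ≤ k ≤ p.
Since 1 ≤ k ≤ p, k divides p!; set t = 1 + p!/k. Then xy^t z has p + (p!/k)·k = p + p! copies of a. Now the a-count is p+p! and (b-count)+2 = (p+p!-2)+2 = p+p!, so i ≠ j+2 fails. So xy^t z = a^{p+p!} b^{p+p!-2} ∉ L.
Contradiction. Therefore L is not regular.

a^{p+p!} b^{p+p!-2}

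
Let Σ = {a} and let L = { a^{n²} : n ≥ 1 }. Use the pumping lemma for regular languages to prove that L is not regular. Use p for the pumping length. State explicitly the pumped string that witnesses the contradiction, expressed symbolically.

a^{p²+k}

Assume L is regular; let p be its pumping constant.
Take w = a^{p²} ∈ L with |w| = p² ≥ p.
Write w = xyz as guaranteed by the lemma, with |xy| ≤ p and y is nonempty.
Then y = a^k for some k with 1 ≤ k ≤ p.
Pump with i = 2: xy^2z = a^{p²+k}. Since 1 ≤ k ≤ p, p² < p²+k ≤ p²+p < (p+1)², so p²+k lies strictly between consecutive squares and is not a perfect square. So xy^2z ∉ L.
Contradiction. Therefore L is not regular.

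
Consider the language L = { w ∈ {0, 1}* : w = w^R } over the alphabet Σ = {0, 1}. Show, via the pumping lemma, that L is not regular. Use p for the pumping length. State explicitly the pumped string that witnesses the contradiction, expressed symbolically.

Toward a contradiction, assume L is regular with pumping length p.
Take w = 0^p 1 0^p, a palindrome of length 2p+1 ≥ p.
By the pumping lemma, w = xyz with |xy| ≤ p and |y| ≥ 1.
Since the first p symbols of w are all 0's and |xy| ≤ p, y lies entirely in the leading 0-block: y = 0^k for some k with 1 ≤ k ≤ p.
Pump with i = 2: xy^2z = 0^{p+k} 1 0^p. Its reverse is 0^p 1 0^{p+k}, which differs from xy^2z since k ≥ 1. So xy^2z is not a palindrome and xy^2z ∉ L.
This contradicts the pumping lemma, so L is not regular.

0^{p+k} 1 0^p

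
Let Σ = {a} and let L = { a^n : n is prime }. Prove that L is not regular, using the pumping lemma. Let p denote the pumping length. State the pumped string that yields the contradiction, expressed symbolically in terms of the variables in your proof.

a^{q(1+k)}

Assume L is regular. Let p be the pumping length given by the pumping lemma.
Let q be a prime with q ≥ p+2 (infinitely many primes exist), and take w = a^q ∈ L with |w| = q ≥ p.
By the pumping lemma, w = xyz with |xy| ≤ p and |y| ≥ 1.
Then y = a^k for some k with 1 ≤ k ≤ p.
Since 1 ≤ k ≤ p, |xz| = q-k. Pump with i = q+1: |xy^{q+1}z| = (q-k)+(q+1)k = q+qk = q(1+k), which is composite (both factors ≥ 2). So xy^{q+1}z = a^{q(1+k)} ∉ L.
This contradicts the pumping lemma, so L is not regular.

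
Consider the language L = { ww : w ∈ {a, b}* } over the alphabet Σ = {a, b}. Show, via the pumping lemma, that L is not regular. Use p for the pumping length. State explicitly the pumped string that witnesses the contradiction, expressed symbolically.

a^{p+k} b^p a^p b^p

Assume L is regular; let p be its pumping constant.
Take w = a^p b^p a^p b^p = uu where u = a^pb^p; then w ∈ L and |w| = 4p ≥ p.
The pumping lemma gives a decomposition w = xyz where |xy| ≤ p and y is nonempty.
The first p characters of w are a's, so xy (and hence y) consists only of a's. Write y = a^k, 1 ≤ k ≤ p.
Pump with i = 2: xy^2z = a^{p+k} b^p a^p b^p, of length 4p+k. Suppose this equals vv. The string starts with a and ends with b, so v does too; thus the boundary between the two copies of v is a b→a transition. There is exactly one such transition, at position 2p+k, so |v| = 2p+k and |vv| = 4p+2k ≠ 4p+k since k ≥ 1. So xy^2z ∉ L.
Contradiction. Therefore L is not regular.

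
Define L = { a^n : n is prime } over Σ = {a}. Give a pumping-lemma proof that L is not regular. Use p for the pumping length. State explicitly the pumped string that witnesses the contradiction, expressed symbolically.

a^{q(1+k)}

Assume L is regular; let p be its pumping constant.
Let q be a prime with q ≥ p+2 (infinitely many primes exist), and take w = a^q ∈ L with |w| = q ≥ p.
Write w = xyz as guaranteed by the lemma, with |xy| ≤ p and |y| ≥ 1.
Then y = a^k for some k with 1 ≤ k ≤ p.
Since 1 ≤ k ≤ p, |xz| = q-k. Pump with i = q+1: |xy^{q+1}z| = (q-k)+(q+1)k = q+qk = q(1+k), which is composite (both factors ≥ 2). So xy^{q+1}z = a^{q(1+k)} ∉ L.
This contradicts the pumping lemma, so L is not regular.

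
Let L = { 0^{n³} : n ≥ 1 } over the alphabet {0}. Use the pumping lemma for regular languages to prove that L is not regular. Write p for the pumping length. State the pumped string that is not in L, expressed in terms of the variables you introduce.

0^{p³+k}

Suppose for contradiction that L is regular, and let p be the pumping length.
Take w = 0^{p³} ∈ L with |w| = p³ ≥ p.
By the pumping lemma, w = xyz with |xy| ≤ p and y is nonempty.
Then y = 0^k for some k with 1 ≤ k ≤ p.
Pump with i = 2: xy^2z = 0^{p³+k}. Since 1 ≤ k ≤ p, p³ < p³+k ≤ p³+p < p³+3p²+3p+1 = (p+1)³, so p³+k is not a perfect cube. So xy^2z ∉ L.
This contradicts the pumping lemma, so L is not regular.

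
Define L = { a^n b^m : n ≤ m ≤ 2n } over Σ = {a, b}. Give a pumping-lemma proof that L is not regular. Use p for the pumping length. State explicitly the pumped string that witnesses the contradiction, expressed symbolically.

a^{p+k} b^p

Assume L is regular; let p be its pumping constant.
Take w = a^p b^p ∈ L (since p ≤ p ≤ 2p), with |w| = 2p ≥ p.
By the pumping lemma, w = xyz with |xy| ≤ p and |y| ≥ 1.
Because |xy| ≤ p and w begins with p copies of a, we have y = a^k with 1 ≤ k ≤ p.
Pump with i = 2: xy^2z = a^{p+k} b^p. Now n = p+k > p = m, so the condition n ≤ m fails. Thus xy^2z ∉ L.
Contradiction. Therefore L is not regular.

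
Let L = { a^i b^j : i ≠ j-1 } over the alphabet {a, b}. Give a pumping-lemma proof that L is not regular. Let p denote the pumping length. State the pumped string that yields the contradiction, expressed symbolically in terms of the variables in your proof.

a^{p+p!} b^{p+p!+1}

Assume L is regular. Let p be the pumping length given by the pumping lemma.
Choose w = a^p b^{p+p!+1}. Since p ≠ (p+p!+1)-1 = p+p!, w ∈ L; and |w| ≥ p.
Write w = xyz as guaranteed by the lemma, with |xy| ≤ p and |y| ≥ 1.
Since the first p symbols of w are all a's and |xy| ≤ p, y lies entirely in the leading a-block: y = a^k for some k with 1 ≤ k ≤ p.
Since 1 ≤ k ≤ p, k divides p!; set t = 1 + p!/k. Then xy^t z has p + (p!/k)·k = p + p! copies of a. Now the a-count is p+p! and (b-count)-1 = (p+p!+1)-1 = p+p!, so i ≠ j-1 fails. So xy^t z = a^{p+p!} b^{p+p!+1} ∉ L.
This is a contradiction; hence L is not regular.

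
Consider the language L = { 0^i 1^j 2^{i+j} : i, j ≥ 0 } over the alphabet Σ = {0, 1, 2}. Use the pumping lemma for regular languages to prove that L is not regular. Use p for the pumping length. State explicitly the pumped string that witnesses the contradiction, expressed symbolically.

Toward a contradiction, assume L is regular with pumping length p.
Take w = 0^p 1^p 2^{2p} ∈ L (with i=j=p, i+j=2p), |w| = 4p ≥ p.
The pumping lemma gives a decomposition w = xyz where |xy| ≤ p and |y| > 0.
The first p characters of w are 0's, so xy (and hence y) consists only of 0's. Write y = 0^k, 1 ≤ k ≤ p.
Consider xy^2z = 0^{p+k} 1^p 2^{2p}. Now the 0- and 1-counts sum to 2p+k, but the 2-count is 2p ≠ 2p+k. So xy^2z ∉ L.
This is a contradiction; hence L is not regular.

0^{p+k} 1^p 2^{2p}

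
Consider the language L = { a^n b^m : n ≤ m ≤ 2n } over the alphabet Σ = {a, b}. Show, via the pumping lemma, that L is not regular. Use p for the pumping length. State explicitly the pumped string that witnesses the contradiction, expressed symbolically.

a^{p+k} b^p

Assume L is regular. Let p be the pumping length given by the pumping lemma.
Take w = a^p b^p ∈ L (since p ≤ p ≤ 2p), with |w| = 2p ≥ p.
By the pumping lemma, w = xyz with |xy| ≤ p and |y| > 0.
Because |xy| ≤ p and w begins with p copies of a, we have y = a^k with 1 ≤ k ≤ p.
Pump with i = 2: xy^2z = a^{p+k} b^p. Now n = p+k > p = m, so the condition n ≤ m fails. Thus xy^2z ∉ L.
This is a contradiction; hence L is not regular.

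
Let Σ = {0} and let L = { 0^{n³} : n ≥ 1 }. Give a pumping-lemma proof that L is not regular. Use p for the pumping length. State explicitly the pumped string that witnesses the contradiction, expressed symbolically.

0^{p³+k}

Suppose for contradiction that L is regular, and let p be the pumping length.
Take w = 0^{p³} ∈ L with |w| = p³ ≥ p.
The pumping lemma gives a decomposition w = xyz where |xy| ≤ p and |y| > 0.
Then y = 0^k for some k with 1 ≤ k ≤ p.
Pump with i = 2: xy^2z = 0^{p³+k}. Since 1 ≤ k ≤ p, p³ < p³+k ≤ p³+p < p³+3p²+3p+1 = (p+1)³, so p³+k is not a perfect cube. So xy^2z ∉ L.
This contradicts the pumping lemma, so L is not regular.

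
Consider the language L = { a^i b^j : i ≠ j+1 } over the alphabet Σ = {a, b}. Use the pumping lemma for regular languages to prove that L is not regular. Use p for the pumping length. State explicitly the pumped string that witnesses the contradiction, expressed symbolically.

Assume L is regular. Let p be the pumping length given by the pumping lemma.
Choose w = a^p b^{p+p!-1}. Since p ≠ (p+p!-1)+1 = p+p!, w ∈ L; and |w| ≥ p.
Write w = xyz as guaranteed by the lemma, with |xy| ≤ p and |y| ≥ 1.
Because |xy| ≤ p and w begins with p copies of a, we have y = a^k with 1 ≤ k ≤ p.
Since 1 ≤ k ≤ p, k divides p!; set t = 1 + p!/k. Then xy^t z has p + (p!/k)·k = p + p! copies of a. Now the a-count is p+p! and (b-count)+1 = (p+p!-1)+1 = p+p!, so i ≠ j+1 fails. So xy^t z = a^{p+p!} b^{p+p!-1} ∉ L.
This contradicts the pumping lemma, so L is not regular.

a^{p+p!} b^{p+p!-1}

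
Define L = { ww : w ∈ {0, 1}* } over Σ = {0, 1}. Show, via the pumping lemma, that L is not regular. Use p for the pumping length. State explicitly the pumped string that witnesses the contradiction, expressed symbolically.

0^{p+k} 1^p 0^p 1^p

Suppose for contradiction that L is regular, and let p be the pumping length.
Take w = 0^p 1^p 0^p 1^p = uu where u = 0^p1^p; then w ∈ L and |w| = 4p ≥ p.
By the pumping lemma, w = xyz with |xy| ≤ p and |y| > 0.
Since the first p symbols of w are all 0's and |xy| ≤ p, y lies entirely in the leading 0-block: y = 0^k for some k with 1 ≤ k ≤ p.
Pump with i = 2: xy^2z = 0^{p+k} 1^p 0^p 1^p, of length 4p+k. Suppose this equals vv. The string starts with 0 and ends with 1, so v does too; thus the boundary between the two copies of v is a 1→0 transition. There is exactly one such transition, at position 2p+k, so |v| = 2p+k and |vv| = 4p+2k ≠ 4p+k since k ≥ 1. So xy^2z ∉ L.
This contradicts the pumping lemma, so L is not regular.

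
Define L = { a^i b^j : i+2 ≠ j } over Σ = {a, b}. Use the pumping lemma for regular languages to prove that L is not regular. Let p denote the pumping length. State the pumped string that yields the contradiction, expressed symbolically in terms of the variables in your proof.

Assume L is regular; let p be its pumping constant.
Choose w = a^p b^{p+p!+2}. Since p ≠ (p+p!+2)-2 = p+p!, w ∈ L; and |w| ≥ p.
The pumping lemma gives a decomposition w = xyz where |xy| ≤ p and y is nonempty.
Because |xy| ≤ p and w begins with p copies of a, we have y = a^k with 1 ≤ k ≤ p.
Since 1 ≤ k ≤ p, k divides p!; set t = 1 + p!/k. Then xy^t z has p + (p!/k)·k = p + p! copies of a. Now the a-count is p+p! and (b-count)-2 = (p+p!+2)-2 = p+p!, so i+2 ≠ j fails. So xy^t z = a^{p+p!} b^{p+p!+2} ∉ L.
This is a contradiction; hence L is not regular.

a^{p+p!} b^{p+p!+2}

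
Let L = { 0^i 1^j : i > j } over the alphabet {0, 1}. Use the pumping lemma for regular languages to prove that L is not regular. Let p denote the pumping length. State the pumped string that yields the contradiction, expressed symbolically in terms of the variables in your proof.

0^{p+1-k} 1^p

Toward a contradiction, assume L is regular with pumping length p.
Choose w = 0^{p+1} 1^p ∈ L, with |w| = 2p+1 ≥ p.
The pumping lemma gives a decomposition w = xyz where |xy| ≤ p and |y| > 0.
The first p characters of w are 0's, so xy (and hence y) consists only of 0's. Write y = 0^k, 1 ≤ k ≤ p.
Consider xy^0z = xz = 0^{p+1-k} 1^p. Since k ≥ 1, the 0-count p+1-k is at most p, so i > j fails; thus xz ∉ L.
This is a contradiction; hence L is not regular.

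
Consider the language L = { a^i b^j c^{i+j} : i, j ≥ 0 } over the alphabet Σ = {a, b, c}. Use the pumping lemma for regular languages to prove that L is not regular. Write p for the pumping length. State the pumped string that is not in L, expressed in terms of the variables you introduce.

a^{p+k} b^p c^{2p}

Toward a contradiction, assume L is regular with pumping length p.
Take w = a^p b^p c^{2p} ∈ L (with i=j=p, i+j=2p), |w| = 4p ≥ p.
Write w = xyz as guaranteed by the lemma, with |xy| ≤ p and y is nonempty.
Because |xy| ≤ p and w begins with p copies of a, we have y = a^k with 1 ≤ k ≤ p.
Consider xy^2z = a^{p+k} b^p c^{2p}. Now the a- and b-counts sum to 2p+k, but the c-count is 2p ≠ 2p+k. So xy^2z ∉ L.
This is a contradiction; hence L is not regular.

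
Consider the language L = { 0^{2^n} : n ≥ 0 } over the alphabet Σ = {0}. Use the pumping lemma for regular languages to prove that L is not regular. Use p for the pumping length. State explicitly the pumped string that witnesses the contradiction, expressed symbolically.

Suppose for contradiction that L is regular, and let p be the pumping length.
Take w = 0^{2^p} ∈ L with |w| = 2^p ≥ p.
Write w = xyz as guaranteed by the lemma, with |xy| ≤ p and |y| > 0.
Then y = 0^k for some k with 1 ≤ k ≤ p.
Pump with i = 2: xy^2z = 0^{2^p+k}. Since 1 ≤ k ≤ p < 2^p, we have 2^p < 2^p+k < 2^{p+1}, so 2^p+k is not a power of 2. So xy^2z ∉ L.
This contradicts the pumping lemma, so L is not regular.

0^{2^p+k}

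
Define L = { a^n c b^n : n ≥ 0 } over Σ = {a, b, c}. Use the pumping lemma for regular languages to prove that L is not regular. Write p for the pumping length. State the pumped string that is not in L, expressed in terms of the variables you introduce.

a^{p+k} c b^p

Suppose for contradiction that L is regular, and let p be the pumping length.
Take w = a^p c b^p ∈ L with |w| = 2p+1 ≥ p.
By the pumping lemma, w = xyz with |xy| ≤ p and |y| > 0.
Because |xy| ≤ p and w begins with p copies of a, we have y = a^k with 1 ≤ k ≤ p.
Pump with i = 2: xy^2z = a^{p+k} c b^p, which would require p+k = p. But k ≥ 1, so xy^2z ∉ L.
Contradiction. Therefore L is not regular.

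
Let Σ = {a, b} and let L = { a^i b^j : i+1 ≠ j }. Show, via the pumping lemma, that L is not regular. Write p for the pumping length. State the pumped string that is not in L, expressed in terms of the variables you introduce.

a^{p+p!} b^{p+p!+1}

Assume L is regular. Let p be the pumping length given by the pumping lemma.
Choose w = a^p b^{p+p!+1}. Since p ≠ (p+p!+1)-1 = p+p!, w ∈ L; and |w| ≥ p.
By the pumping lemma, w = xyz with |xy| ≤ p and |y| ≥ 1.
Since the first p symbols of w are all a's and |xy| ≤ p, y lies entirely in the leading a-block: y = a^k for some k with 1 ≤ k ≤ p.
Since 1 ≤ k ≤ p, k divides p!; set t = 1 + p!/k. Then xy^t z has p + (p!/k)·k = p + p! copies of a. Now the a-count is p+p! and (b-count)-1 = (p+p!+1)-1 = p+p!, so i+1 ≠ j fails. So xy^t z = a^{p+p!} b^{p+p!+1} ∉ L.
This is a contradiction; hence L is not regular.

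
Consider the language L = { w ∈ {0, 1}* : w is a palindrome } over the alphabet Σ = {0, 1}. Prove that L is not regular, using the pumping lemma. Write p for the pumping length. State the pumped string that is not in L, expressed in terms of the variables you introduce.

Assume L is regular; let p be its pumping constant.
Take w = 0^p 1 0^p, a palindrome of length 2p+1 ≥ p.
Write w = xyz as guaranteed by the lemma, with |xy| ≤ p and |y| ≥ 1.
The first p characters of w are 0's, so xy (and hence y) consists only of 0's. Write y = 0^k, 1 ≤ k ≤ p.
Pump with i = 2: xy^2z = 0^{p+k} 1 0^p. Its reverse is 0^p 1 0^{p+k}, which differs from xy^2z since k ≥ 1. So xy^2z is not a palindrome and xy^2z ∉ L.
This is a contradiction; hence L is not regular.

0^{p+k} 1 0^p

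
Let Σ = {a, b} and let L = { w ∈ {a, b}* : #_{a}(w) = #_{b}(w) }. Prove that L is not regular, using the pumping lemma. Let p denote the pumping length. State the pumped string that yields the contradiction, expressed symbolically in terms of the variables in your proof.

a^{p+k} b^p

Toward a contradiction, assume L is regular with pumping length p.
Choose w = a^p b^p ∈ L with |w| = 2p ≥ p.
Write w = xyz as guaranteed by the lemma, with |xy| ≤ p and |y| ≥ 1.
Because |xy| ≤ p and w begins with p copies of a, we have y = a^k with 1 ≤ k ≤ p.
Pump with i = 2: xy^2z = a^{p+k} b^p has p+k occurrences of a but only p of b. Since k ≥ 1 the counts differ, so xy^2z ∉ L.
This contradicts the pumping lemma, so L is not regular.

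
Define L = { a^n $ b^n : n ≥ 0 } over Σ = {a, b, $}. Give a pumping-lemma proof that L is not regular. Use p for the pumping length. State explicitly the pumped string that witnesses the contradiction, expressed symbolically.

a^{p+k} $ b^p

Suppose for contradiction that L is regular, and let p be the pumping length.
Take w = a^p $ b^p ∈ L with |w| = 2p+1 ≥ p.
By the pumping lemma, w = xyz with |xy| ≤ p and y is nonempty.
Because |xy| ≤ p and w begins with p copies of a, we have y = a^k with 1 ≤ k ≤ p.
Pump with i = 2: xy^2z = a^{p+k} $ b^p, which would require p+k = p. But k ≥ 1, so xy^2z ∉ L.
This contradicts the pumping lemma, so L is not regular.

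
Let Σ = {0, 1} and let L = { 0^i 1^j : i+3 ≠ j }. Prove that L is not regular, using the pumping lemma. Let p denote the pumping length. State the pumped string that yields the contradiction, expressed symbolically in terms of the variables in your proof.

0^{p+p!} 1^{p+p!+3}

Assume L is regular. Let p be the pumping length given by the pumping lemma.
Choose w = 0^p 1^{p+p!+3}. Since p ≠ (p+p!+3)-3 = p+p!, w ∈ L; and |w| ≥ p.
By the pumping lemma, w = xyz with |xy| ≤ p and y is nonempty.
Because |xy| ≤ p and w begins with p copies of 0, we have y = 0^k with 1 ≤ k ≤ p.
Since 1 ≤ k ≤ p, k divides p!; set t = 1 + p!/k. Then xy^t z has p + (p!/k)·k = p + p! copies of 0. Now the 0-count is p+p! and (1-count)-3 = (p+p!+3)-3 = p+p!, so i+3 ≠ j fails. So xy^t z = 0^{p+p!} 1^{p+p!+3} ∉ L.
This contradicts the pumping lemma, so L is not regular.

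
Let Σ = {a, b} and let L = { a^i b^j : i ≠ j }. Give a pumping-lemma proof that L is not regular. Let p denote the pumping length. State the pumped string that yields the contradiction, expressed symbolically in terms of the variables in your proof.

Toward a contradiction, assume L is regular with pumping length p.
Choose w = a^p b^{p+p!}. Since p ≠ p+p!, w ∈ L; and |w| ≥ p.
The pumping lemma gives a decomposition w = xyz where |xy| ≤ p and |y| > 0.
Since the first p symbols of w are all a's and |xy| ≤ p, y lies entirely in the leading a-block: y = a^k for some k with 1 ≤ k ≤ p.
Since 1 ≤ k ≤ p, k divides p!; set t = 1 + p!/k. Then xy^t z has p + (p!/k)·k = p + p! copies of a. Now the a-count equals the b-count, so i ≠ j fails. So xy^t z = a^{p+p!} b^{p+p!} ∉ L.
This contradicts the pumping lemma, so L is not regular.

a^{p+p!} b^{p+p!}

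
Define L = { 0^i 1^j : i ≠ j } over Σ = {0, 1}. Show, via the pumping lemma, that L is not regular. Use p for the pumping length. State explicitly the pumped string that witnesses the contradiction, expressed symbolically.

0^{p+p!} 1^{p+p!}

Toward a contradiction, assume L is regular with pumping length p.
Choose w = 0^p 1^{p+p!}. Since p ≠ p+p!, w ∈ L; and |w| ≥ p.
By the pumping lemma, w = xyz with |xy| ≤ p and |y| > 0.
The first p characters of w are 0's, so xy (and hence y) consists only of 0's. Write y = 0^k, 1 ≤ k ≤ p.
Since 1 ≤ k ≤ p, k divides p!; set t = 1 + p!/k. Then xy^t z has p + (p!/k)·k = p + p! copies of 0. Now the 0-count equals the 1-count, so i ≠ j fails. So xy^t z = 0^{p+p!} 1^{p+p!} ∉ L.
This contradicts the pumping lemma, so L is not regular.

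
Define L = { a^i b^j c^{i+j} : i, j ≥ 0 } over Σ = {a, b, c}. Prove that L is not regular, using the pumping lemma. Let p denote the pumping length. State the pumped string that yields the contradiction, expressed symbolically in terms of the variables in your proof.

Assume L is regular. Let p be the pumping length given by the pumping lemma.
Take w = a^p b^p c^{2p} ∈ L (with i=j=p, i+j=2p), |w| = 4p ≥ p.
The pumping lemma gives a decomposition w = xyz where |xy| ≤ p and y is nonempty.
Because |xy| ≤ p and w begins with p copies of a, we have y = a^k with 1 ≤ k ≤ p.
Consider xy^2z = a^{p+k} b^p c^{2p}. Now the a- and b-counts sum to 2p+k, but the c-count is 2p ≠ 2p+k. So xy^2z ∉ L.
This is a contradiction; hence L is not regular.

a^{p+k} b^p c^{2p}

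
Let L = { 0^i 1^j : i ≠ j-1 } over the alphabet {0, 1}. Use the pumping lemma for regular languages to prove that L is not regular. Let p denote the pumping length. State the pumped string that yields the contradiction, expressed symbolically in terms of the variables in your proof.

0^{p+p!} 1^{p+p!+1}

Assume L is regular. Let p be the pumping length given by the pumping lemma.
Choose w = 0^p 1^{p+p!+1}. Since p ≠ (p+p!+1)-1 = p+p!, w ∈ L; and |w| ≥ p.
Write w = xyz as guaranteed by the lemma, with |xy| ≤ p and y is nonempty.
The first p characters of w are 0's, so xy (and hence y) consists only of 0's. Write y = 0^k, 1 ≤ k ≤ p.
Since 1 ≤ k ≤ p, k divides p!; set t = 1 + p!/k. Then xy^t z has p + (p!/k)·k = p + p! copies of 0. Now the 0-count is p+p! and (1-count)-1 = (p+p!+1)-1 = p+p!, so i ≠ j-1 fails. So xy^t z = 0^{p+p!} 1^{p+p!+1} ∉ L.
This contradicts the pumping lemma, so L is not regular.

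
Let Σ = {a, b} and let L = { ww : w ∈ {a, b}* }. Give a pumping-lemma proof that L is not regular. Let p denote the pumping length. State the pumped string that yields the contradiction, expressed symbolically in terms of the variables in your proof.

Assume L is regular; let p be its pumping constant.
Take w = a^p b^p a^p b^p = uu where u = a^pb^p; then w ∈ L and |w| = 4p ≥ p.
The pumping lemma gives a decomposition w = xyz where |xy| ≤ p and |y| ≥ 1.
Since the first p symbols of w are all a's and |xy| ≤ p, y lies entirely in the leading a-block: y = a^k for some k with 1 ≤ k ≤ p.
Pump with i = 2: xy^2z = a^{p+k} b^p a^p b^p, of length 4p+k. Suppose this equals vv. The string starts with a and ends with b, so v does too; thus the boundary between the two copies of v is a b→a transition. There is exactly one such transition, at position 2p+k, so |v| = 2p+k and |vv| = 4p+2k ≠ 4p+k since k ≥ 1. So xy^2z ∉ L.
Contradiction. Therefore L is not regular.

a^{p+k} b^p a^p b^p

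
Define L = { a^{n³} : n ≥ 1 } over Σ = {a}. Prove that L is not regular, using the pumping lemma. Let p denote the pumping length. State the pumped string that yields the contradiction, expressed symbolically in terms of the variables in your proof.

Suppose for contradiction that L is regular, and let p be the pumping length.
Take w = a^{p³} ∈ L with |w| = p³ ≥ p.
By the pumping lemma, w = xyz with |xy| ≤ p and |y| > 0.
Then y = a^k for some k with 1 ≤ k ≤ p.
Pump with i = 2: xy^2z = a^{p³+k}. Since 1 ≤ k ≤ p, p³ < p³+k ≤ p³+p < p³+3p²+3p+1 = (p+1)³, so p³+k is not a perfect cube. So xy^2z ∉ L.
Contradiction. Therefore L is not regular.

a^{p³+k}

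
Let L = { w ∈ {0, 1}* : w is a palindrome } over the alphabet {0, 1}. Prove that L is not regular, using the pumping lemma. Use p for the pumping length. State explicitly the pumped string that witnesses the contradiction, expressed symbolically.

0^{p+k} 1 0^p

Toward a contradiction, assume L is regular with pumping length p.
Take w = 0^p 1 0^p, a palindrome of length 2p+1 ≥ p.
By the pumping lemma, w = xyz with |xy| ≤ p and |y| ≥ 1.
Since the first p symbols of w are all 0's and |xy| ≤ p, y lies entirely in the leading 0-block: y = 0^k for some k with 1 ≤ k ≤ p.
Pump with i = 2: xy^2z = 0^{p+k} 1 0^p. Its reverse is 0^p 1 0^{p+k}, which differs from xy^2z since k ≥ 1. So xy^2z is not a palindrome and xy^2z ∉ L.
Contradiction. Therefore L is not regular.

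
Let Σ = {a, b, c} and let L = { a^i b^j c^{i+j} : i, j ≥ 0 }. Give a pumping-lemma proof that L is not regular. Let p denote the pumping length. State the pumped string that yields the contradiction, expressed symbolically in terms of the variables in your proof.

a^{p+k} b^p c^{2p}

Suppose for contradiction that L is regular, and let p be the pumping length.
Take w = a^p b^p c^{2p} ∈ L (with i=j=p, i+j=2p), |w| = 4p ≥ p.
Write w = xyz as guaranteed by the lemma, with |xy| ≤ p and |y| ≥ 1.
The first p characters of w are a's, so xy (and hence y) consists only of a's. Write y = a^k, 1 ≤ k ≤ p.
Consider xy^2z = a^{p+k} b^p c^{2p}. Now the a- and b-counts sum to 2p+k, but the c-count is 2p ≠ 2p+k. So xy^2z ∉ L.
This is a contradiction; hence L is not regular.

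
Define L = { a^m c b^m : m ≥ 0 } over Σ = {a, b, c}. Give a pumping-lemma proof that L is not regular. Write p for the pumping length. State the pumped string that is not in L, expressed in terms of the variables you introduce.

Suppose for contradiction that L is regular, and let p be the pumping length.
Take w = a^p c b^p ∈ L with |w| = 2p+1 ≥ p.
By the pumping lemma, w = xyz with |xy| ≤ p and |y| ≥ 1.
Since the first p symbols of w are all a's and |xy| ≤ p, y lies entirely in the leading a-block: y = a^k for some k with 1 ≤ k ≤ p.
Pump with i = 2: xy^2z = a^{p+k} c b^p, which would require p+k = p. But k ≥ 1, so xy^2z ∉ L.
This contradicts the pumping lemma, so L is not regular.

a^{p+k} c b^p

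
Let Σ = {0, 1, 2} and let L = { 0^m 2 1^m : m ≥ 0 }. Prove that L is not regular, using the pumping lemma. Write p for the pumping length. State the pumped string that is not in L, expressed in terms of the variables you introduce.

0^{p+k} 2 1^p

Assume L is regular. Let p be the pumping length given by the pumping lemma.
Take w = 0^p 2 1^p ∈ L with |w| = 2p+1 ≥ p.
Write w = xyz as guaranteed by the lemma, with |xy| ≤ p and y is nonempty.
The first p characters of w are 0's, so xy (and hence y) consists only of 0's. Write y = 0^k, 1 ≤ k ≤ p.
Pump with i = 2: xy^2z = 0^{p+k} 2 1^p, which would require p+k = p. But k ≥ 1, so xy^2z ∉ L.
This contradicts the pumping lemma, so L is not regular.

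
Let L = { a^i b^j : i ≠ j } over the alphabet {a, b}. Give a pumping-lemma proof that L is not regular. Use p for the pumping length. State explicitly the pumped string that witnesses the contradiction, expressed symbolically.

a^{p+p!} b^{p+p!}

Assume L is regular. Let p be the pumping length given by the pumping lemma.
Choose w = a^p b^{p+p!}. Since p ≠ p+p!, w ∈ L; and |w| ≥ p.
Write w = xyz as guaranteed by the lemma, with |xy| ≤ p and |y| > 0.
The first p characters of w are a's, so xy (and hence y) consists only of a's. Write y = a^k, 1 ≤ k ≤ p.
Since 1 ≤ k ≤ p, k divides p!; set t = 1 + p!/k. Then xy^t z has p + (p!/k)·k = p + p! copies of a. Now the a-count equals the b-count, so i ≠ j fails. So xy^t z = a^{p+p!} b^{p+p!} ∉ L.
This contradicts the pumping lemma, so L is not regular.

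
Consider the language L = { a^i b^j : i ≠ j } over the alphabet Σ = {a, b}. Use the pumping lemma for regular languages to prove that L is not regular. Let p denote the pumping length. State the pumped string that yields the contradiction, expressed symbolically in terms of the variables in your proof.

Assume L is regular; let p be its pumping constant.
Choose w = a^p b^{p+p!}. Since p ≠ p+p!, w ∈ L; and |w| ≥ p.
Write w = xyz as guaranteed by the lemma, with |xy| ≤ p and |y| > 0.
The first p characters of w are a's, so xy (and hence y) consists only of a's. Write y = a^k, 1 ≤ k ≤ p.
Since 1 ≤ k ≤ p, k divides p!; set t = 1 + p!/k. Then xy^t z has p + (p!/k)·k = p + p! copies of a. Now the a-count equals the b-count, so i ≠ j fails. So xy^t z = a^{p+p!} b^{p+p!} ∉ L.
Contradiction. Therefore L is not regular.

a^{p+p!} b^{p+p!}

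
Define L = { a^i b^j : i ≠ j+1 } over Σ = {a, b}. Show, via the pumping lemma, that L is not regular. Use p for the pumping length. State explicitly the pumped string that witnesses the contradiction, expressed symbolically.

Assume L is regular. Let p be the pumping length given by the pumping lemma.
Choose w = a^p b^{p+p!-1}. Since p ≠ (p+p!-1)+1 = p+p!, w ∈ L; and |w| ≥ p.
Write w = xyz as guaranteed by the lemma, with |xy| ≤ p and y is nonempty.
Since the first p symbols of w are all a's and |xy| ≤ p, y lies entirely in the leading a-block: y = a^k for some k with 1 ≤ k ≤ p.
Since 1 ≤ k ≤ p, k divides p!; set t = 1 + p!/k. Then xy^t z has p + (p!/k)·k = p + p! copies of a. Now the a-count is p+p! and (b-count)+1 = (p+p!-1)+1 = p+p!, so i ≠ j+1 fails. So xy^t z = a^{p+p!} b^{p+p!-1} ∉ L.
Contradiction. Therefore L is not regular.

a^{p+p!} b^{p+p!-1}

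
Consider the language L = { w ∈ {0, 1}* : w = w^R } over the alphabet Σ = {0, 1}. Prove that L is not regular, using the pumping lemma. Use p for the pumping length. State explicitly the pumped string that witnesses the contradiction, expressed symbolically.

Assume L is regular. Let p be the pumping length given by the pumping lemma.
Take w = 0^p 1 0^p, a palindrome of length 2p+1 ≥ p.
By the pumping lemma, w = xyz with |xy| ≤ p and y is nonempty.
Because |xy| ≤ p and w begins with p copies of 0, we have y = 0^k with 1 ≤ k ≤ p.
Pump with i = 2: xy^2z = 0^{p+k} 1 0^p. Its reverse is 0^p 1 0^{p+k}, which differs from xy^2z since k ≥ 1. So xy^2z is not a palindrome and xy^2z ∉ L.
Contradiction. Therefore L is not regular.

0^{p+k} 1 0^p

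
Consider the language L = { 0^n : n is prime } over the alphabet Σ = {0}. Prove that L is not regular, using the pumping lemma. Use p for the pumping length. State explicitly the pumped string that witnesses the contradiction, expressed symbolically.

0^{q(1+k)}

Toward a contradiction, assume L is regular with pumping length p.
Let q be a prime with q ≥ p+2 (infinitely many primes exist), and take w = 0^q ∈ L with |w| = q ≥ p.
By the pumping lemma, w = xyz with |xy| ≤ p and |y| ≥ 1.
Then y = 0^k for some k with 1 ≤ k ≤ p.
Since 1 ≤ k ≤ p, |xz| = q-k. Pump with i = q+1: |xy^{q+1}z| = (q-k)+(q+1)k = q+qk = q(1+k), which is composite (both factors ≥ 2). So xy^{q+1}z = 0^{q(1+k)} ∉ L.
Contradiction. Therefore L is not regular.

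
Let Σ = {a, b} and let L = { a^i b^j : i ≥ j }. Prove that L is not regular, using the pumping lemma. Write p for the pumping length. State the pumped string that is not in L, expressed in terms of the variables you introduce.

Suppose for contradiction that L is regular, and let p be the pumping length.
Choose w = a^p b^p ∈ L, with |w| = 2p ≥ p.
The pumping lemma gives a decomposition w = xyz where |xy| ≤ p and |y| ≥ 1.
The first p characters of w are a's, so xy (and hence y) consists only of a's. Write y = a^k, 1 ≤ k ≤ p.
Consider xy^0z = xz = a^{p-k} b^p. Since k ≥ 1, the a-count p-k is less than p, so i ≥ j fails; thus xz ∉ L.
Contradiction. Therefore L is not regular.

a^{p-k} b^p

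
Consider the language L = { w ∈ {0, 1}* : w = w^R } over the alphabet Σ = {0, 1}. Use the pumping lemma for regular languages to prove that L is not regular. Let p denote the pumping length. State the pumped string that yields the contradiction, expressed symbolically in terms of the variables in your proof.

0^{p+k} 1 0^p

Suppose for contradiction that L is regular, and let p be the pumping length.
Take w = 0^p 1 0^p, a palindrome of length 2p+1 ≥ p.
The pumping lemma gives a decomposition w = xyz where |xy| ≤ p and y is nonempty.
Since the first p symbols of w are all 0's and |xy| ≤ p, y lies entirely in the leading 0-block: y = 0^k for some k with 1 ≤ k ≤ p.
Pump with i = 2: xy^2z = 0^{p+k} 1 0^p. Its reverse is 0^p 1 0^{p+k}, which differs from xy^2z since k ≥ 1. So xy^2z is not a palindrome and xy^2z ∉ L.
This contradicts the pumping lemma, so L is not regular.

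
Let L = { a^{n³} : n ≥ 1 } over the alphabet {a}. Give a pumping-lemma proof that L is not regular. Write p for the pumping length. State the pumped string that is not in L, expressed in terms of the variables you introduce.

a^{p³+k}

Suppose for contradiction that L is regular, and let p be the pumping length.
Take w = a^{p³} ∈ L with |w| = p³ ≥ p.
By the pumping lemma, w = xyz with |xy| ≤ p and y is nonempty.
Then y = a^k for some k with 1 ≤ k ≤ p.
Pump with i = 2: xy^2z = a^{p³+k}. Since 1 ≤ k ≤ p, p³ < p³+k ≤ p³+p < p³+3p²+3p+1 = (p+1)³, so p³+k is not a perfect cube. So xy^2z ∉ L.
This is a contradiction; hence L is not regular.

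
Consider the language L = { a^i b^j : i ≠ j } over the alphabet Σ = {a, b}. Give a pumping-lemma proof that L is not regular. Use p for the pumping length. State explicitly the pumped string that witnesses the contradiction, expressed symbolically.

a^{p+p!} b^{p+p!}

Toward a contradiction, assume L is regular with pumping length p.
Choose w = a^p b^{p+p!}. Since p ≠ p+p!, w ∈ L; and |w| ≥ p.
The pumping lemma gives a decomposition w = xyz where |xy| ≤ p and |y| > 0.
Since the first p symbols of w are all a's and |xy| ≤ p, y lies entirely in the leading a-block: y = a^k for some k with 1 ≤ k ≤ p.
Since 1 ≤ k ≤ p, k divides p!; set t = 1 + p!/k. Then xy^t z has p + (p!/k)·k = p + p! copies of a. Now the a-count equals the b-count, so i ≠ j fails. So xy^t z = a^{p+p!} b^{p+p!} ∉ L.
This contradicts the pumping lemma, so L is not regular.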